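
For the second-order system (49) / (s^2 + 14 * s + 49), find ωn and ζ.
Standard form: ωn²/(s²+2ζωn·s+ωn²).
const=49=ωn² → ωn=7, s coeff=14=2ζωn → ζ=1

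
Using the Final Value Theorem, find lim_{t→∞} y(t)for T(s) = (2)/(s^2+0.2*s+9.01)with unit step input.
FVT: lim_{t→∞} y(t) = lim_{s→0} s*Y(s) where Y(s) = T(s)/s.
= lim_{s→0} T(s) = T(0) = num(0)/den(0) = 2/9.01 = 0.222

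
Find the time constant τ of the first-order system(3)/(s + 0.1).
First-order system: τ = -1/pole. Pole = -0.1. τ = -1/(-0.1) = 10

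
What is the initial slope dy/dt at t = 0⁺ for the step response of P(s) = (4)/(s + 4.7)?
IVT: y'(0⁺) = lim_{s→∞} s²·Y(s) = lim_{s→∞} s·P(s).
deg(num) = 0, deg(den) = 1, relative degree = 1, so s·P(s) → (leading num)/(leading den) = 4/1 = 4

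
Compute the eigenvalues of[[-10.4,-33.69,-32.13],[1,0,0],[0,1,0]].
Eigenvalues solve det(λI - A) = 0.
Characteristic polynomial: λ^3 + 10.4*λ^2 + 33.69*λ + 32.13 = 0.
Factor: (λ + 1.7)(λ + 4.5)(λ + 4.2) = 0.
Roots: -1.7, -4.2, -4.5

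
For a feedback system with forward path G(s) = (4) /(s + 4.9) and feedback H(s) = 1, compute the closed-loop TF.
Closed-loop T = G/(1+GH).
Numerator: G_num * H_den = 4.
Denominator: G_den * H_den + G_num * H_num = (s + 4.9) + (4) = s + 8.9.
T(s) = (4)/(s + 8.9)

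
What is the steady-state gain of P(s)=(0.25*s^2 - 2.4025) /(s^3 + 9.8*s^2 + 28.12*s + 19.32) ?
DC gain = P(0) = num(0)/den(0) = -2.4025/19.32 = -0.1244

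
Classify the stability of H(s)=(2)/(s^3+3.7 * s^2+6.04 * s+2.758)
Denominator: s^3 + 3.7*s^2 + 6.04*s + 2.758 = (s + 0.7)(s^2 + 3*s + 3.94). Poles: -0.7, -1.5 + 1.3j, -1.5 - 1.3j. Stable (all poles in LHP)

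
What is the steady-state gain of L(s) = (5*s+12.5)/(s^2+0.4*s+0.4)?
DC gain = L(0) = num(0)/den(0) = 12.5/0.4 = 31.25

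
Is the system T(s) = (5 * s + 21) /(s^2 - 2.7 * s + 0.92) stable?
Denominator: s^2 - 2.7*s + 0.92 = (s - 2.3)(s - 0.4). Poles: 0.4, 2.3. All Re(p)<0: No (unstable)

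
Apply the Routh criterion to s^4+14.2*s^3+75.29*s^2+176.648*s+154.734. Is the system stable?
Routh array:
s^4: [1, 75.29, 154.734]; s^3: [14.2, 176.648]; s^2: [62.85, 154.734]; s^1: [141.688]; s^0: [154.734]
First column: [1, 14.2, 62.85, 141.688, 154.734]. Sign changes = 0.
Yes, stable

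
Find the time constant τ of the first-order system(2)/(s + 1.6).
First-order system: τ = -1/pole. Pole = -1.6. τ = -1/(-1.6) = 0.625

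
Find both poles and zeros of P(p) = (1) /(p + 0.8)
Set denominator = 0: p + 0.8 = 0 → Poles: -0.8
Numerator is a nonzero constant (1) → Zeros: none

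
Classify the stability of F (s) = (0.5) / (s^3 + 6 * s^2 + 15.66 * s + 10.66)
Denominator: s^3 + 6*s^2 + 15.66*s + 10.66 = (s + 1)(s^2 + 5*s + 10.66). Poles: -1, -2.5 + 2.1j, -2.5 - 2.1j. Stable (all poles in LHP)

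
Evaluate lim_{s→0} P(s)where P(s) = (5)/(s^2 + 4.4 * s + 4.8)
DC gain = P(0) = num(0)/den(0) = 5/4.8 = 1.042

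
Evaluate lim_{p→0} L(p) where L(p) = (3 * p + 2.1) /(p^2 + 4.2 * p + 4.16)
DC gain = L(0) = num(0)/den(0) = 2.1/4.16 = 0.5048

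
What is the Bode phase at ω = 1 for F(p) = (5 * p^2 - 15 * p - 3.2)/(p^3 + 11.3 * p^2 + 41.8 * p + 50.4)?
Substitute p = j*1: F(j1) = -0.292042 - 0.0788927j.
∠F(j1) = atan2(Im, Re) = atan2(-0.0788927, -0.292042) = -164.88°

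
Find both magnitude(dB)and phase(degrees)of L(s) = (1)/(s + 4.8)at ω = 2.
Substitute s = j*2: L(j2) = 0.177515 - 0.0739645j.
|L| = 20*log₁₀(sqrt(Re²+Im²)) = -14.32 dB.
∠L = atan2(Im, Re) = -22.62°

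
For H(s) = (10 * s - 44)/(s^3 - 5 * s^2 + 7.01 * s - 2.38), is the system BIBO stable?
Denominator: s^3 - 5*s^2 + 7.01*s - 2.38 = (s - 0.5)(s - 2.8)(s - 1.7). Poles: 0.5, 1.7, 2.8. All Re(p)<0: No (unstable)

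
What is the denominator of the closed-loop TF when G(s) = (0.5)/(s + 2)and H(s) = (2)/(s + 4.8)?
Characteristic poly = G_den * H_den + G_num * H_num = (s^2 + 6.8*s + 9.6) + (1) = s^2 + 6.8*s + 10.6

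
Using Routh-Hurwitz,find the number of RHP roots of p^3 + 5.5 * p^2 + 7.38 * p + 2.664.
Routh array:
p^3: [1, 7.38]; p^2: [5.5, 2.664]; p^1: [6.89564]; p^0: [2.664]
First column: [1, 5.5, 6.89564, 2.664]. Sign changes = RHP roots = 0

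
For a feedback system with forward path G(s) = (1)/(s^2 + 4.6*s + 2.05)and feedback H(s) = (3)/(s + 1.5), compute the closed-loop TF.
Closed-loop T = G/(1+GH).
Numerator: G_num * H_den = s + 1.5.
Denominator: G_den * H_den + G_num * H_num = (s^3 + 6.1*s^2 + 8.95*s + 3.075) + (3) = s^3 + 6.1*s^2 + 8.95*s + 6.075.
T(s) = (s + 1.5)/(s^3 + 6.1*s^2 + 8.95*s + 6.075)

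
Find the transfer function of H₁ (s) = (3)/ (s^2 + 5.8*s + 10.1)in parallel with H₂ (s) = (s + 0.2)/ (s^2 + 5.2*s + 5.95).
Parallel: H = H₁ + H₂ = (n₁·d₂ + n₂·d₁)/(d₁·d₂).
n₁·d₂ = 3*s^2 + 15.6*s + 17.85. n₂·d₁ = s^3 + 6*s^2 + 11.26*s + 2.02. Sum = s^3 + 9*s^2 + 26.86*s + 19.87. d₁·d₂ = s^4 + 11*s^3 + 46.21*s^2 + 87.03*s + 60.095.
H(s) = (s^3 + 9*s^2 + 26.86*s + 19.87)/(s^4 + 11*s^3 + 46.21*s^2 + 87.03*s + 60.095)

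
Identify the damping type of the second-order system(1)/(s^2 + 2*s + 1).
Standard form: ωn²/(s²+2ζωn·s+ωn²) gives ωn=1, ζ=1.
Critically damped (ζ = 1)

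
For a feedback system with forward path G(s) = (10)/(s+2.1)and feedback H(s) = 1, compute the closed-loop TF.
Closed-loop T = G/(1+GH).
Numerator: G_num * H_den = 10.
Denominator: G_den * H_den + G_num * H_num = (s + 2.1) + (10) = s + 12.1.
T(s) = (10)/(s + 12.1)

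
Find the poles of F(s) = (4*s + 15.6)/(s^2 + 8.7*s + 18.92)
Set denominator = 0: s^2 + 8.7*s + 18.92 = (s + 4.3)(s + 4.4) = 0 → Poles: -4.3, -4.4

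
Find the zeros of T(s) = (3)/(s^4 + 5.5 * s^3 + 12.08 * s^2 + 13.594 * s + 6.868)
Numerator is a nonzero constant (3) → Zeros: none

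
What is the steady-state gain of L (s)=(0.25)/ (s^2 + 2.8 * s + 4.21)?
DC gain = L(0) = num(0)/den(0) = 0.25/4.21 = 0.05938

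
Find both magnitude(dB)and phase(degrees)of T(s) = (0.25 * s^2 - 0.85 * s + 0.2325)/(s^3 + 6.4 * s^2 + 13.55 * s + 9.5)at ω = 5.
Substitute s = j*5: T(j5) = 0.0443133 + 0.0113825j.
|T| = 20*log₁₀(sqrt(Re²+Im²)) = -26.79 dB.
∠T = atan2(Im, Re) = 14.41° (principal value).
Summing the individual angle contributions Σ∠(j5 − zᵢ) − Σ∠(j5 − pₖ) over the 2 zero(s) and 3 pole(s), each followed continuously from ω = 0 (DC phase referenced to (−180°, 180°]), gives -345.59°, i.e. the principal value - 360°. Continuous Bode phase = -345.59°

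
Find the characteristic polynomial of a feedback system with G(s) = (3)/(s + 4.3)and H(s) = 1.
Characteristic poly = G_den * H_den + G_num * H_num = (s + 4.3) + (3) = s + 7.3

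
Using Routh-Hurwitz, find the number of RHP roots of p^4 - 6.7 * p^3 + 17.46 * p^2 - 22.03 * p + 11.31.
Routh array:
p^4: [1, 17.46, 11.31]; p^3: [-6.7, -22.03]; p^2: [14.1719, 11.31]; p^1: [-16.683]; p^0: [11.31]
First column: [1, -6.7, 14.1719, -16.683, 11.31]. Sign changes = RHP roots = 4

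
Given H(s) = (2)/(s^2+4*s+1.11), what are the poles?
Set denominator = 0: s^2 + 4*s + 1.11 = (s + 0.3)(s + 3.7) = 0 → Poles: -0.3, -3.7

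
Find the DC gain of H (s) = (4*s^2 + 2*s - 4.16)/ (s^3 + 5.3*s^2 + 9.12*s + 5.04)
DC gain = H(0) = num(0)/den(0) = -4.16/5.04 = -0.8254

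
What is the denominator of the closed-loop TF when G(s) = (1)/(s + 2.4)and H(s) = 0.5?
Characteristic poly = G_den * H_den + G_num * H_num = (s + 2.4) + (0.5) = s + 2.9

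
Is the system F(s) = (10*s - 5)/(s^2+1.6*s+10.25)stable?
Denominator: s^2 + 1.6*s + 10.25. Poles: -0.8 + 3.1j, -0.8 - 3.1j. All Re(p)<0: Yes (stable)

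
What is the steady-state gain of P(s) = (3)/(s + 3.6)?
DC gain = P(0) = num(0)/den(0) = 3/3.6 = 0.8333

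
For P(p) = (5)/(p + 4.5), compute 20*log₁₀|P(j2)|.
Substitute p = j*2: P(j2) = 0.927835 - 0.412371j.
|P(j2)| = sqrt(Re² + Im²) = 1.015.
20*log₁₀(1.015) = 0.13 dB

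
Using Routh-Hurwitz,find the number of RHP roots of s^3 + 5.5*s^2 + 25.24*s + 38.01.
Routh array:
s^3: [1, 25.24]; s^2: [5.5, 38.01]; s^1: [18.3291]; s^0: [38.01]
First column: [1, 5.5, 18.3291, 38.01]. Sign changes = RHP roots = 0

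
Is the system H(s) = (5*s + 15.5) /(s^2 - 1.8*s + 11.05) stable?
Denominator: s^2 - 1.8*s + 11.05. Poles: 0.9 + 3.2j, 0.9 - 3.2j. All Re(p)<0: No (unstable)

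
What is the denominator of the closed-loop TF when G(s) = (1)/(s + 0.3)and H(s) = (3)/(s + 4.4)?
Characteristic poly = G_den * H_den + G_num * H_num = (s^2 + 4.7*s + 1.32) + (3) = s^2 + 4.7*s + 4.32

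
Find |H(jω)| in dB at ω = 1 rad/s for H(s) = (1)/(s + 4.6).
Substitute s = j*1: H(j1) = 0.207581 - 0.0451264j.
|H(j1)| = sqrt(Re² + Im²) = 0.2124.
20*log₁₀(0.2124) = -13.46 dB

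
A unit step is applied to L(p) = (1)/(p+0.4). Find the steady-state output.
FVT: lim_{t→∞} y(t) = lim_{p→0} p*Y(p) where Y(p) = L(p)/p.
= lim_{p→0} L(p) = L(0) = num(0)/den(0) = 1/0.4 = 2.5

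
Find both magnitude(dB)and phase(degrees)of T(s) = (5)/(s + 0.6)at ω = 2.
Substitute s = j*2: T(j2) = 0.688073 - 2.29358j.
|T| = 20*log₁₀(sqrt(Re²+Im²)) = 7.58 dB.
∠T = atan2(Im, Re) = -73.30°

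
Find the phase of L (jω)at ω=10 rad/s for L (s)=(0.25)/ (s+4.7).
Substitute s = j*10: L(j10) = 0.00962405 - 0.0204767j.
∠L(j10) = atan2(Im, Re) = atan2(-0.0204767, 0.00962405) = -64.83°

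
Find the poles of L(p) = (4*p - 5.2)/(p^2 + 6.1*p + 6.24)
Set denominator = 0: p^2 + 6.1*p + 6.24 = (p + 4.8)(p + 1.3) = 0 → Poles: -1.3, -4.8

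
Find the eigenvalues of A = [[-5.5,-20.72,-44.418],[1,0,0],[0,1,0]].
Eigenvalues solve det(λI - A) = 0.
Characteristic polynomial: λ^3 + 5.5*λ^2 + 20.72*λ + 44.418 = 0.
Factor: (λ + 3.3)(λ^2 + 2.2*λ + 13.46) = 0.
Roots: -1.1 + 3.5j, -1.1 - 3.5j, -3.3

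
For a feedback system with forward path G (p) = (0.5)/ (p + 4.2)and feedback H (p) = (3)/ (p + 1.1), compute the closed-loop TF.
Closed-loop T = G/(1+GH).
Numerator: G_num * H_den = 0.5*p + 0.55.
Denominator: G_den * H_den + G_num * H_num = (p^2 + 5.3*p + 4.62) + (1.5) = p^2 + 5.3*p + 6.12.
T(p) = (0.5*p + 0.55)/(p^2 + 5.3*p + 6.12)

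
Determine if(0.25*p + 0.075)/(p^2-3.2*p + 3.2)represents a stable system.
Denominator: p^2 - 3.2*p + 3.2. Poles: 1.6 + 0.8j, 1.6 - 0.8j. All Re(p)<0: No (unstable)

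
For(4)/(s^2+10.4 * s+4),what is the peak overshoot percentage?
Standard form: ωn²/(s²+2ζωn·s+ωn²) → ωn = 2, ζ = 2.6.
ζ ≥ 1, so the response is non-oscillatory: peak overshoot = 0%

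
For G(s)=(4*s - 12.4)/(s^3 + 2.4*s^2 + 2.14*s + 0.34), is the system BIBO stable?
Denominator: s^3 + 2.4*s^2 + 2.14*s + 0.34 = (s + 0.2)(s^2 + 2.2*s + 1.7). Poles: -0.2, -1.1 + 0.7j, -1.1 - 0.7j. All Re(p)<0: Yes (stable)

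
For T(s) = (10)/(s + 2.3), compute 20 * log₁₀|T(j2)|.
Substitute s = j*2: T(j2) = 2.47578 - 2.15285j.
|T(j2)| = sqrt(Re² + Im²) = 3.281.
20*log₁₀(3.281) = 10.32 dB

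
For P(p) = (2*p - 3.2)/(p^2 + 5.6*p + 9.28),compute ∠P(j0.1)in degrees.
Substitute p = j*0.1: P(j0.1) = -0.342646 + 0.0422742j.
∠P(j0.1) = atan2(Im, Re) = atan2(0.0422742, -0.342646) = 172.97°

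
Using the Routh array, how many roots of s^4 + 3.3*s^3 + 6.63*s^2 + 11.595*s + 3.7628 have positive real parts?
Routh array:
s^4: [1, 6.63, 3.7628]; s^3: [3.3, 11.595]; s^2: [3.11636, 3.7628]; s^1: [7.61047]; s^0: [3.7628]
First column: [1, 3.3, 3.11636, 7.61047, 3.7628]. Sign changes = RHP roots = 0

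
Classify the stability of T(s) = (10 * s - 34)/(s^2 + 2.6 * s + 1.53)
Denominator: s^2 + 2.6*s + 1.53 = (s + 1.7)(s + 0.9). Poles: -0.9, -1.7. Stable (all poles in LHP)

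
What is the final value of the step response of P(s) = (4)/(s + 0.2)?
FVT: lim_{t→∞} y(t) = lim_{s→0} s*Y(s) where Y(s) = P(s)/s.
= lim_{s→0} P(s) = P(0) = num(0)/den(0) = 4/0.2 = 20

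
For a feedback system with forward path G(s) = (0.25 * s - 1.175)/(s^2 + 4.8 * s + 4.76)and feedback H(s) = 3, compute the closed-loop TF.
Closed-loop T = G/(1+GH).
Numerator: G_num * H_den = 0.25*s - 1.175.
Denominator: G_den * H_den + G_num * H_num = (s^2 + 4.8*s + 4.76) + (0.75*s - 3.525) = s^2 + 5.55*s + 1.235.
T(s) = (0.25*s - 1.175)/(s^2 + 5.55*s + 1.235)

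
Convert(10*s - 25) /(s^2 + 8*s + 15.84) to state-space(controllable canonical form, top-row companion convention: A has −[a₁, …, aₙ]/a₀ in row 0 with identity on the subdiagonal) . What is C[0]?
Reachable canonical form: C = numerator coefficients (right-aligned, zero-padded to length n).
num = 10*s - 25, C = [[10, -25]].
C[0] = 10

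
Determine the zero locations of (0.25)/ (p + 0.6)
Numerator is a nonzero constant (0.25) → Zeros: none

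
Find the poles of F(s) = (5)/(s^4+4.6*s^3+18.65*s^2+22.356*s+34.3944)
Set denominator = 0: s^4 + 4.6*s^3 + 18.65*s^2 + 22.356*s + 34.3944 = (s^2 + s + 2.81)(s^2 + 3.6*s + 12.24) = 0 → Poles: -0.5 + 1.6j, -0.5 - 1.6j, -1.8 + 3j, -1.8 - 3j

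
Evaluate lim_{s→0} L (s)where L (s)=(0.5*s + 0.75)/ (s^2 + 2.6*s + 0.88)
DC gain = L(0) = num(0)/den(0) = 0.75/0.88 = 0.8523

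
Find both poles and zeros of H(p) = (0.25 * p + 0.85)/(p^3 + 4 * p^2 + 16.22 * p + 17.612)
Set denominator = 0: p^3 + 4*p^2 + 16.22*p + 17.612 = (p + 1.4)(p^2 + 2.6*p + 12.58) = 0 → Poles: -1.3 + 3.3j, -1.3 - 3.3j, -1.4
Set numerator = 0: 0.25*p + 0.85 = 0 → Zeros: -3.4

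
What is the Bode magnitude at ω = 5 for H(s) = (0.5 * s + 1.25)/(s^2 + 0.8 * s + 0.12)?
Substitute s = j*5: H(j5) = -0.0332276 - 0.105824j.
|H(j5)| = sqrt(Re² + Im²) = 0.1109.
20*log₁₀(0.1109) = -19.10 dB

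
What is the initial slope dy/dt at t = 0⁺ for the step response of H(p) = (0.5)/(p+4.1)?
IVT: y'(0⁺) = lim_{p→∞} p²·Y(p) = lim_{p→∞} p·H(p).
deg(num) = 0, deg(den) = 1, relative degree = 1, so p·H(p) → (leading num)/(leading den) = 0.5/1 = 0.5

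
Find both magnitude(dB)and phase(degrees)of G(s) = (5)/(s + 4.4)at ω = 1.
Substitute s = j*1: G(j1) = 1.08055 - 0.24558j.
|G| = 20*log₁₀(sqrt(Re²+Im²)) = 0.89 dB.
∠G = atan2(Im, Re) = -12.80°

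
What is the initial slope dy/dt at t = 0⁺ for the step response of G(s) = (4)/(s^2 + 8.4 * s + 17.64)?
IVT: y'(0⁺) = lim_{s→∞} s²·Y(s) = lim_{s→∞} s·G(s).
deg(num) = 0, deg(den) = 2, relative degree = 2 ≥ 2, so s·G(s) → 0. Initial slope = 0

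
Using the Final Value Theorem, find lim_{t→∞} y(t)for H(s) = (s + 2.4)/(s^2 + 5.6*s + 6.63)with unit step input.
FVT: lim_{t→∞} y(t) = lim_{s→0} s*Y(s) where Y(s) = H(s)/s.
= lim_{s→0} H(s) = H(0) = num(0)/den(0) = 2.4/6.63 = 0.362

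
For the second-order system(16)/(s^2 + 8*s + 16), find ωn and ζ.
Standard form: ωn²/(s²+2ζωn·s+ωn²).
const=16=ωn² → ωn=4, s coeff=8=2ζωn → ζ=1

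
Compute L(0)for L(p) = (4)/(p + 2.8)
DC gain = L(0) = num(0)/den(0) = 4/2.8 = 1.429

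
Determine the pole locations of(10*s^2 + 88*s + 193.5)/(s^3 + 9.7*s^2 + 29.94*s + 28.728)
Set denominator = 0: s^3 + 9.7*s^2 + 29.94*s + 28.728 = (s + 3.6)(s + 4.2)(s + 1.9) = 0 → Poles: -1.9, -3.6, -4.2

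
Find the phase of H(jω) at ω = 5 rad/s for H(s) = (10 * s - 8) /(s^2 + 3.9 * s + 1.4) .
Substitute s = j*5: H(j5) = 1.24177 - 1.0926j.
∠H(j5) = atan2(Im, Re) = atan2(-1.0926, 1.24177) = -41.34°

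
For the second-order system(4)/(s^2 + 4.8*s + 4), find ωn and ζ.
Standard form: ωn²/(s²+2ζωn·s+ωn²).
const=4=ωn² → ωn=2, s coeff=4.8=2ζωn → ζ=1.2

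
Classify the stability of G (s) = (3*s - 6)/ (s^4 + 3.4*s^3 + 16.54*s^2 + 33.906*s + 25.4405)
Denominator: s^4 + 3.4*s^3 + 16.54*s^2 + 33.906*s + 25.4405 = (s^2 + 0.8*s + 12.41)(s^2 + 2.6*s + 2.05). Poles: -0.4 + 3.5j, -0.4 - 3.5j, -1.3 + 0.6j, -1.3 - 0.6j. Stable (all poles in LHP)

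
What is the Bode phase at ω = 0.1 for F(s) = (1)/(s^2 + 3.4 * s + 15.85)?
Substitute s = j*0.1: F(j0.1) = 0.0631022 - 0.00135447j.
∠F(j0.1) = atan2(Im, Re) = atan2(-0.00135447, 0.0631022) = -1.23°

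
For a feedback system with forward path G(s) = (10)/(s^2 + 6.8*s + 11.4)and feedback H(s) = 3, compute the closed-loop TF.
Closed-loop T = G/(1+GH).
Numerator: G_num * H_den = 10.
Denominator: G_den * H_den + G_num * H_num = (s^2 + 6.8*s + 11.4) + (30) = s^2 + 6.8*s + 41.4.
T(s) = (10)/(s^2 + 6.8*s + 41.4)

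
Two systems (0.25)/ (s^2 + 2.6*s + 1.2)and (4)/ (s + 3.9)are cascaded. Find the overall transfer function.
Series: H = H₁ · H₂ = (n₁·n₂)/(d₁·d₂).
Num: n₁·n₂ = 1. Den: d₁·d₂ = s^3 + 6.5*s^2 + 11.34*s + 4.68.
H(s) = (1)/(s^3 + 6.5*s^2 + 11.34*s + 4.68)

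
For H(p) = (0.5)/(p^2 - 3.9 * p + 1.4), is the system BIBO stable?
Denominator: p^2 - 3.9*p + 1.4 = (p - 0.4)(p - 3.5). Poles: 0.4, 3.5. All Re(p)<0: No (unstable)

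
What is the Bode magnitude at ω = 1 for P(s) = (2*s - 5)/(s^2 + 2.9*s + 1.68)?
Substitute s = j*1: P(j1) = 0.270502 + 1.78757j.
|P(j1)| = sqrt(Re² + Im²) = 1.808.
20*log₁₀(1.808) = 5.14 dB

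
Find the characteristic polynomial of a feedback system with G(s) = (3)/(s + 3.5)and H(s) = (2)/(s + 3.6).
Characteristic poly = G_den * H_den + G_num * H_num = (s^2 + 7.1*s + 12.6) + (6) = s^2 + 7.1*s + 18.6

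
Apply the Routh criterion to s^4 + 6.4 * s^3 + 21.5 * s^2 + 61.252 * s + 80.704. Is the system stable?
Routh array:
s^4: [1, 21.5, 80.704]; s^3: [6.4, 61.252]; s^2: [11.9294, 80.704]; s^1: [17.955]; s^0: [80.704]
First column: [1, 6.4, 11.9294, 17.955, 80.704]. Sign changes = 0.
Yes, stable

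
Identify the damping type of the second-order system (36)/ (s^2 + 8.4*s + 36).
Standard form: ωn²/(s²+2ζωn·s+ωn²) gives ωn=6, ζ=0.7.
Underdamped (ζ = 0.7 < 1)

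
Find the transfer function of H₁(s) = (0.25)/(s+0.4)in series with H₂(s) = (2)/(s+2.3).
Series: H = H₁ · H₂ = (n₁·n₂)/(d₁·d₂).
Num: n₁·n₂ = 0.5. Den: d₁·d₂ = s^2 + 2.7*s + 0.92.
H(s) = (0.5)/(s^2 + 2.7*s + 0.92)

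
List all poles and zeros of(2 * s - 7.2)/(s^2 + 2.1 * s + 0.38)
Set denominator = 0: s^2 + 2.1*s + 0.38 = (s + 1.9)(s + 0.2) = 0 → Poles: -0.2, -1.9
Set numerator = 0: 2*s - 7.2 = 0 → Zeros: 3.6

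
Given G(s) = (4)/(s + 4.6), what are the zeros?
Numerator is a nonzero constant (4) → Zeros: none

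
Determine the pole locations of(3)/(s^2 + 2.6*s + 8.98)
Set denominator = 0: s^2 + 2.6*s + 8.98 = 0 → Poles: -1.3 + 2.7j, -1.3 - 2.7j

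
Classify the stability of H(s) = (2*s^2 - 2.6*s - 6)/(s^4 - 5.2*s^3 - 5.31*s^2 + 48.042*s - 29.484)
Denominator: s^4 - 5.2*s^3 - 5.31*s^2 + 48.042*s - 29.484 = (s - 3.9)(s - 0.7)(s - 3.6)(s + 3). Poles: -3, 0.7, 3.6, 3.9. Unstable (3 pole(s) in RHP)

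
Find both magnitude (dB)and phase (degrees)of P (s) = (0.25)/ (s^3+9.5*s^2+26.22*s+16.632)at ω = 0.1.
Substitute s = j*0.1: P(j0.1) = 0.0147472 - 0.00233732j.
|P| = 20*log₁₀(sqrt(Re²+Im²)) = -36.52 dB.
∠P = atan2(Im, Re) = -9.01°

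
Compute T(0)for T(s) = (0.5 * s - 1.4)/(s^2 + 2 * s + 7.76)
DC gain = T(0) = num(0)/den(0) = -1.4/7.76 = -0.1804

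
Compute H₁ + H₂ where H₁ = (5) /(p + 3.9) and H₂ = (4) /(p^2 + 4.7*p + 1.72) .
Parallel: H = H₁ + H₂ = (n₁·d₂ + n₂·d₁)/(d₁·d₂).
n₁·d₂ = 5*p^2 + 23.5*p + 8.6. n₂·d₁ = 4*p + 15.6. Sum = 5*p^2 + 27.5*p + 24.2. d₁·d₂ = p^3 + 8.6*p^2 + 20.05*p + 6.708.
H(p) = (5*p^2 + 27.5*p + 24.2)/(p^3 + 8.6*p^2 + 20.05*p + 6.708)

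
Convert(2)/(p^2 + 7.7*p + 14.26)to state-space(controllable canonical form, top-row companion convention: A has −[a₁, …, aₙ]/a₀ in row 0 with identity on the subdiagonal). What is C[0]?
Reachable canonical form: C = numerator coefficients (right-aligned, zero-padded to length n).
num = 2, C = [[0, 2]].
C[0] = 0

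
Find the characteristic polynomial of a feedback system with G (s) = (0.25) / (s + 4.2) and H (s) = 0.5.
Characteristic poly = G_den * H_den + G_num * H_num = (s + 4.2) + (0.125) = s + 4.325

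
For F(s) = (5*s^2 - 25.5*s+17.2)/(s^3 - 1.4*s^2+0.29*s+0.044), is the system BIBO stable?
Denominator: s^3 - 1.4*s^2 + 0.29*s + 0.044 = (s - 1.1)(s - 0.4)(s + 0.1). Poles: -0.1, 0.4, 1.1. All Re(p)<0: No (unstable)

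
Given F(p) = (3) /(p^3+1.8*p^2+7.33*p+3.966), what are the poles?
Set denominator = 0: p^3 + 1.8*p^2 + 7.33*p + 3.966 = (p + 0.6)(p^2 + 1.2*p + 6.61) = 0 → Poles: -0.6, -0.6 + 2.5j, -0.6 - 2.5j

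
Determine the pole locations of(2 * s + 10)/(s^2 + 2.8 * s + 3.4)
Set denominator = 0: s^2 + 2.8*s + 3.4 = 0 → Poles: -1.4 + 1.2j, -1.4 - 1.2j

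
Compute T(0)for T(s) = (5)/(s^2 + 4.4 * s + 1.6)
DC gain = T(0) = num(0)/den(0) = 5/1.6 = 3.125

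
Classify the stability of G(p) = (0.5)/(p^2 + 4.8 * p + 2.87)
Denominator: p^2 + 4.8*p + 2.87 = (p + 4.1)(p + 0.7). Poles: -0.7, -4.1. Stable (all poles in LHP)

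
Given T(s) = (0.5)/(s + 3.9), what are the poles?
Set denominator = 0: s + 3.9 = 0 → Poles: -3.9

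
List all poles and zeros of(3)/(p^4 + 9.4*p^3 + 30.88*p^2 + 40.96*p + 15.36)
Set denominator = 0: p^4 + 9.4*p^3 + 30.88*p^2 + 40.96*p + 15.36 = (p + 4)(p + 0.6)(p^2 + 4.8*p + 6.4) = 0 → Poles: -0.6, -2.4 + 0.8j, -2.4 - 0.8j, -4
Numerator is a nonzero constant (3) → Zeros: none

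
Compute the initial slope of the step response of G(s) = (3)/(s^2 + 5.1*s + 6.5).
IVT: y'(0⁺) = lim_{s→∞} s²·Y(s) = lim_{s→∞} s·G(s).
deg(num) = 0, deg(den) = 2, relative degree = 2 ≥ 2, so s·G(s) → 0. Initial slope = 0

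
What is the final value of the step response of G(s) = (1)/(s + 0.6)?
FVT: lim_{t→∞} y(t) = lim_{s→0} s*Y(s) where Y(s) = G(s)/s.
= lim_{s→0} G(s) = G(0) = num(0)/den(0) = 1/0.6 = 1.667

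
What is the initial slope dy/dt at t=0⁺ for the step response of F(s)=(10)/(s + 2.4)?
IVT: y'(0⁺) = lim_{s→∞} s²·Y(s) = lim_{s→∞} s·F(s).
deg(num) = 0, deg(den) = 1, relative degree = 1, so s·F(s) → (leading num)/(leading den) = 10/1 = 10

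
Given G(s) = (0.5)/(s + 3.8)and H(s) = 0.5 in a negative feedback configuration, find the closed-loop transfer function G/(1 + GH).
Closed-loop T = G/(1+GH).
Numerator: G_num * H_den = 0.5.
Denominator: G_den * H_den + G_num * H_num = (s + 3.8) + (0.25) = s + 4.05.
T(s) = (0.5)/(s + 4.05)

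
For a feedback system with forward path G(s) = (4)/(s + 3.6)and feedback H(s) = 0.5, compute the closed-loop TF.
Closed-loop T = G/(1+GH).
Numerator: G_num * H_den = 4.
Denominator: G_den * H_den + G_num * H_num = (s + 3.6) + (2) = s + 5.6.
T(s) = (4)/(s + 5.6)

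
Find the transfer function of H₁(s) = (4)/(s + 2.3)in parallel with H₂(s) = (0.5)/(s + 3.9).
Parallel: H = H₁ + H₂ = (n₁·d₂ + n₂·d₁)/(d₁·d₂).
n₁·d₂ = 4*s + 15.6. n₂·d₁ = 0.5*s + 1.15. Sum = 4.5*s + 16.75. d₁·d₂ = s^2 + 6.2*s + 8.97.
H(s) = (4.5*s + 16.75)/(s^2 + 6.2*s + 8.97)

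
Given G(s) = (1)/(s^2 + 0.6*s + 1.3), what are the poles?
Set denominator = 0: s^2 + 0.6*s + 1.3 = 0 → Poles: -0.3 + 1.1j, -0.3 - 1.1j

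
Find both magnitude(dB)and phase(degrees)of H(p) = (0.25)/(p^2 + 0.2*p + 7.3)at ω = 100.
Substitute p = j*100: H(j100) = -2.50182e-05 - 5.00729e-08j.
|H| = 20*log₁₀(sqrt(Re²+Im²)) = -92.03 dB.
∠H = atan2(Im, Re) = -179.89°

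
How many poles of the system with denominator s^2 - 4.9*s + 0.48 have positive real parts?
s^2 - 4.9*s + 0.48 = (s - 0.1)(s - 4.8). Poles: 0.1, 4.8. RHP poles (Re>0): 2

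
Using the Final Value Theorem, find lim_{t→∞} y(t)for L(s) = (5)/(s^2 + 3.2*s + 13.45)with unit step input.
FVT: lim_{t→∞} y(t) = lim_{s→0} s*Y(s) where Y(s) = L(s)/s.
= lim_{s→0} L(s) = L(0) = num(0)/den(0) = 5/13.45 = 0.3717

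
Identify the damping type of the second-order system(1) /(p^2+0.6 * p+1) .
Standard form: ωn²/(p²+2ζωn·p+ωn²) gives ωn=1, ζ=0.3.
Underdamped (ζ = 0.3 < 1)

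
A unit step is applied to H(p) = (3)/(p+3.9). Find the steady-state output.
FVT: lim_{t→∞} y(t) = lim_{p→0} p*Y(p) where Y(p) = H(p)/p.
= lim_{p→0} H(p) = H(0) = num(0)/den(0) = 3/3.9 = 0.7692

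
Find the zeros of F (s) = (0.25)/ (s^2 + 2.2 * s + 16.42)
Numerator is a nonzero constant (0.25) → Zeros: none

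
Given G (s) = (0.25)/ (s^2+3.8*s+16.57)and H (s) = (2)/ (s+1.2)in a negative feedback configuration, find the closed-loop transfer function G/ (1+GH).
Closed-loop T = G/(1+GH).
Numerator: G_num * H_den = 0.25*s + 0.3.
Denominator: G_den * H_den + G_num * H_num = (s^3 + 5*s^2 + 21.13*s + 19.884) + (0.5) = s^3 + 5*s^2 + 21.13*s + 20.384.
T(s) = (0.25*s + 0.3)/(s^3 + 5*s^2 + 21.13*s + 20.384)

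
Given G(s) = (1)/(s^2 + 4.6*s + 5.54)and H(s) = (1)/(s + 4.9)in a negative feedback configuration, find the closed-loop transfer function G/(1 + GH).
Closed-loop T = G/(1+GH).
Numerator: G_num * H_den = s + 4.9.
Denominator: G_den * H_den + G_num * H_num = (s^3 + 9.5*s^2 + 28.08*s + 27.146) + (1) = s^3 + 9.5*s^2 + 28.08*s + 28.146.
T(s) = (s + 4.9)/(s^3 + 9.5*s^2 + 28.08*s + 28.146)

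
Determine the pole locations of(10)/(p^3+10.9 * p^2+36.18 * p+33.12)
Set denominator = 0: p^3 + 10.9*p^2 + 36.18*p + 33.12 = (p + 4.8)(p + 1.5)(p + 4.6) = 0 → Poles: -1.5, -4.6, -4.8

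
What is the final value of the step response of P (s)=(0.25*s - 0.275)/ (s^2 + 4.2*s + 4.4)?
FVT: lim_{t→∞} y(t) = lim_{s→0} s*Y(s) where Y(s) = P(s)/s.
= lim_{s→0} P(s) = P(0) = num(0)/den(0) = -0.275/4.4 = -0.0625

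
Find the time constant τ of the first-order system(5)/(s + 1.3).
First-order system: τ = -1/pole. Pole = -1.3. τ = -1/(-1.3) = 0.7692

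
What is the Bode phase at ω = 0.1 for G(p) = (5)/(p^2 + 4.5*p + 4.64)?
Substitute p = j*0.1: G(j0.1) = 1.06981 - 0.103977j.
∠G(j0.1) = atan2(Im, Re) = atan2(-0.103977, 1.06981) = -5.55°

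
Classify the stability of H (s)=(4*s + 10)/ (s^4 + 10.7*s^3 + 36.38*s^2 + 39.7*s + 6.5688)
Denominator: s^4 + 10.7*s^3 + 36.38*s^2 + 39.7*s + 6.5688 = (s + 4.6)(s + 0.2)(s + 1.7)(s + 4.2). Poles: -0.2, -1.7, -4.2, -4.6. Stable (all poles in LHP)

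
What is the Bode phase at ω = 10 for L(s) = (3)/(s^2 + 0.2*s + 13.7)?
Substitute s = j*10: L(j10) = -0.0347438 - 0.000805186j.
∠L(j10) = atan2(Im, Re) = atan2(-0.000805186, -0.0347438) = -178.67°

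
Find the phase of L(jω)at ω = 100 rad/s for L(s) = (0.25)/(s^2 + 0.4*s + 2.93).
Substitute s = j*100: L(j100) = -2.50069e-05 - 1.00057e-07j.
∠L(j100) = atan2(Im, Re) = atan2(-1.00057e-07, -2.50069e-05) = -179.77°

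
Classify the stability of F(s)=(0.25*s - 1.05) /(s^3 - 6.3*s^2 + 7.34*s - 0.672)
Denominator: s^3 - 6.3*s^2 + 7.34*s - 0.672 = (s - 0.1)(s - 1.4)(s - 4.8). Poles: 0.1, 1.4, 4.8. Unstable (3 pole(s) in RHP)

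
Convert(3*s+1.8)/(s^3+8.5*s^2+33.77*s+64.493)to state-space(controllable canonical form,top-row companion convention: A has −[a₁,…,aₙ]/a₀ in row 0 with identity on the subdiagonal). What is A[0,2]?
Reachable canonical form for den = s^3 + 8.5*s^2 + 33.77*s + 64.493: top row of A = -[a₁,a₂,...,aₙ]/a₀, ones on the subdiagonal, zeros elsewhere.
A = [[-8.5, -33.77, -64.493], [1, 0, 0], [0, 1, 0]].
A[0,2] = -64.493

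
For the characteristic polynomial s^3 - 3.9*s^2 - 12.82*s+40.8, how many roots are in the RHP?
s^3 - 3.9*s^2 - 12.82*s + 40.8 = (s - 2.5)(s + 3.4)(s - 4.8). Poles: -3.4, 2.5, 4.8. RHP poles (Re>0): 2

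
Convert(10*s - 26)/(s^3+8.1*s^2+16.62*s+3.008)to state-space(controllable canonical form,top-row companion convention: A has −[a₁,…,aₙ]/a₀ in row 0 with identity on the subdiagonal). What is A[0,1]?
Reachable canonical form for den = s^3 + 8.1*s^2 + 16.62*s + 3.008: top row of A = -[a₁,a₂,...,aₙ]/a₀, ones on the subdiagonal, zeros elsewhere.
A = [[-8.1, -16.62, -3.008], [1, 0, 0], [0, 1, 0]].
A[0,1] = -16.62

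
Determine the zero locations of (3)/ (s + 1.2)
Numerator is a nonzero constant (3) → Zeros: none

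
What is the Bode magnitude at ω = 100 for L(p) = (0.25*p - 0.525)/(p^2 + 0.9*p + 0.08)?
Substitute p = j*100: L(j100) = 7.49947e-05 - 0.00249935j.
|L(j100)| = sqrt(Re² + Im²) = 0.0025.
20*log₁₀(0.0025) = -52.04 dB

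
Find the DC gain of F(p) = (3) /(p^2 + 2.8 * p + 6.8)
DC gain = F(0) = num(0)/den(0) = 3/6.8 = 0.4412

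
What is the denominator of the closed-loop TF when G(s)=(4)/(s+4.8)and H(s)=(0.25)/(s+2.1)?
Characteristic poly = G_den * H_den + G_num * H_num = (s^2 + 6.9*s + 10.08) + (1) = s^2 + 6.9*s + 11.08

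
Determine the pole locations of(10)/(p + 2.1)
Set denominator = 0: p + 2.1 = 0 → Poles: -2.1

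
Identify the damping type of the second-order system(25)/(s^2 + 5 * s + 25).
Standard form: ωn²/(s²+2ζωn·s+ωn²) gives ωn=5, ζ=0.5.
Underdamped (ζ = 0.5 < 1)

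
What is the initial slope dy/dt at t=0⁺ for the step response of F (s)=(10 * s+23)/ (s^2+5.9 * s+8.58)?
IVT: y'(0⁺) = lim_{s→∞} s²·Y(s) = lim_{s→∞} s·F(s).
deg(num) = 1, deg(den) = 2, relative degree = 1, so s·F(s) → (leading num)/(leading den) = 10/1 = 10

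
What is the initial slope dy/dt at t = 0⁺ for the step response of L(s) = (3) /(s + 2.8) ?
IVT: y'(0⁺) = lim_{s→∞} s²·Y(s) = lim_{s→∞} s·L(s).
deg(num) = 0, deg(den) = 1, relative degree = 1, so s·L(s) → (leading num)/(leading den) = 3/1 = 3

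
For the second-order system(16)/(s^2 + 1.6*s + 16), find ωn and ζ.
Standard form: ωn²/(s²+2ζωn·s+ωn²).
const=16=ωn² → ωn=4, s coeff=1.6=2ζωn → ζ=0.2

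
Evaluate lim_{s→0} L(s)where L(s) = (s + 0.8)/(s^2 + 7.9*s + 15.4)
DC gain = L(0) = num(0)/den(0) = 0.8/15.4 = 0.05195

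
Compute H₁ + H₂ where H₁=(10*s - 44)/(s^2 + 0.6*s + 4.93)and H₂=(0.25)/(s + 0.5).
Parallel: H = H₁ + H₂ = (n₁·d₂ + n₂·d₁)/(d₁·d₂).
n₁·d₂ = 10*s^2 - 39*s - 22. n₂·d₁ = 0.25*s^2 + 0.15*s + 1.2325. Sum = 10.25*s^2 - 38.85*s - 20.7675. d₁·d₂ = s^3 + 1.1*s^2 + 5.23*s + 2.465.
H(s) = (10.25*s^2 - 38.85*s - 20.7675)/(s^3 + 1.1*s^2 + 5.23*s + 2.465)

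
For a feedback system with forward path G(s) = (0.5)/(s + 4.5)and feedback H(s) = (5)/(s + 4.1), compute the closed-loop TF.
Closed-loop T = G/(1+GH).
Numerator: G_num * H_den = 0.5*s + 2.05.
Denominator: G_den * H_den + G_num * H_num = (s^2 + 8.6*s + 18.45) + (2.5) = s^2 + 8.6*s + 20.95.
T(s) = (0.5*s + 2.05)/(s^2 + 8.6*s + 20.95)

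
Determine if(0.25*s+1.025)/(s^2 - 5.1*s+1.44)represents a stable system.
Denominator: s^2 - 5.1*s + 1.44 = (s - 0.3)(s - 4.8). Poles: 0.3, 4.8. All Re(p)<0: No (unstable)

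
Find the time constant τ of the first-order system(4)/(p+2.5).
First-order system: τ = -1/pole. Pole = -2.5. τ = -1/(-2.5) = 0.4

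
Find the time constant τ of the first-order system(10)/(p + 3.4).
First-order system: τ = -1/pole. Pole = -3.4. τ = -1/(-3.4) = 0.2941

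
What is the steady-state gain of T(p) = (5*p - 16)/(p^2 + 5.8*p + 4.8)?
DC gain = T(0) = num(0)/den(0) = -16/4.8 = -3.333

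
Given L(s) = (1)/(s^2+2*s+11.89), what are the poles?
Set denominator = 0: s^2 + 2*s + 11.89 = 0 → Poles: -1 + 3.3j, -1 - 3.3j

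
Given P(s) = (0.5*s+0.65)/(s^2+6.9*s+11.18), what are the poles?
Set denominator = 0: s^2 + 6.9*s + 11.18 = (s + 2.6)(s + 4.3) = 0 → Poles: -2.6, -4.3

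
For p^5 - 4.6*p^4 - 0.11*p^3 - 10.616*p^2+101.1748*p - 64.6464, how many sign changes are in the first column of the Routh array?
Routh array:
p^5: [1, -0.11, 101.1748]; p^4: [-4.6, -10.616, -64.6464]; p^3: [-2.41783, 87.1212]; p^2: [-176.367, -64.6464]; p^1: [88.0075]; p^0: [-64.6464]
First column: [1, -4.6, -2.41783, -176.367, 88.0075, -64.6464]. Sign changes = 3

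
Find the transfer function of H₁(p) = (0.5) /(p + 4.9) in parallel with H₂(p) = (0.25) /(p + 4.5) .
Parallel: H = H₁ + H₂ = (n₁·d₂ + n₂·d₁)/(d₁·d₂).
n₁·d₂ = 0.5*p + 2.25. n₂·d₁ = 0.25*p + 1.225. Sum = 0.75*p + 3.475. d₁·d₂ = p^2 + 9.4*p + 22.05.
H(p) = (0.75*p + 3.475)/(p^2 + 9.4*p + 22.05)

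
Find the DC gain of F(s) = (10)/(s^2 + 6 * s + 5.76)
DC gain = F(0) = num(0)/den(0) = 10/5.76 = 1.736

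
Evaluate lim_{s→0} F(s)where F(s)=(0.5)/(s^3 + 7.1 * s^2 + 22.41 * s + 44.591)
DC gain = F(0) = num(0)/den(0) = 0.5/44.591 = 0.01121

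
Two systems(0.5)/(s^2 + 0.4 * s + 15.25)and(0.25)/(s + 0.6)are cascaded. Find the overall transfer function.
Series: H = H₁ · H₂ = (n₁·n₂)/(d₁·d₂).
Num: n₁·n₂ = 0.125. Den: d₁·d₂ = s^3 + s^2 + 15.49*s + 9.15.
H(s) = (0.125)/(s^3 + s^2 + 15.49*s + 9.15)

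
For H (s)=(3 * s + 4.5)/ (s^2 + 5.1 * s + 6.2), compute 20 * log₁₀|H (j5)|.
Substitute s = j*5: H(j5) = 0.296805 - 0.395291j.
|H(j5)| = sqrt(Re² + Im²) = 0.4943.
20*log₁₀(0.4943) = -6.12 dB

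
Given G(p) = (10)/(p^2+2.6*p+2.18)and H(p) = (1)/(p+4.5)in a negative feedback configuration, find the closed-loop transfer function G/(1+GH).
Closed-loop T = G/(1+GH).
Numerator: G_num * H_den = 10*p + 45.
Denominator: G_den * H_den + G_num * H_num = (p^3 + 7.1*p^2 + 13.88*p + 9.81) + (10) = p^3 + 7.1*p^2 + 13.88*p + 19.81.
T(p) = (10*p + 45)/(p^3 + 7.1*p^2 + 13.88*p + 19.81)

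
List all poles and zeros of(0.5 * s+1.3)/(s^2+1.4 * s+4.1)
Set denominator = 0: s^2 + 1.4*s + 4.1 = 0 → Poles: -0.7 + 1.9j, -0.7 - 1.9j
Set numerator = 0: 0.5*s + 1.3 = 0 → Zeros: -2.6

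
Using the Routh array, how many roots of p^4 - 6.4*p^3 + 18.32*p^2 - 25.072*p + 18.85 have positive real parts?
Routh array:
p^4: [1, 18.32, 18.85]; p^3: [-6.4, -25.072]; p^2: [14.4025, 18.85]; p^1: [-16.6957]; p^0: [18.85]
First column: [1, -6.4, 14.4025, -16.6957, 18.85]. Sign changes = RHP roots = 4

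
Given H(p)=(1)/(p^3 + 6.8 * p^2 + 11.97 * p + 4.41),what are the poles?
Set denominator = 0: p^3 + 6.8*p^2 + 11.97*p + 4.41 = (p + 4.2)(p + 0.5)(p + 2.1) = 0 → Poles: -0.5, -2.1, -4.2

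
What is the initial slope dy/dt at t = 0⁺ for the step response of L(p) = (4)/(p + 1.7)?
IVT: y'(0⁺) = lim_{p→∞} p²·Y(p) = lim_{p→∞} p·L(p).
deg(num) = 0, deg(den) = 1, relative degree = 1, so p·L(p) → (leading num)/(leading den) = 4/1 = 4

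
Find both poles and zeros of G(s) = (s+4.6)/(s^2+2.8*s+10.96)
Set denominator = 0: s^2 + 2.8*s + 10.96 = 0 → Poles: -1.4 + 3j, -1.4 - 3j
Set numerator = 0: s + 4.6 = 0 → Zeros: -4.6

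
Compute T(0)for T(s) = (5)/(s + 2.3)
DC gain = T(0) = num(0)/den(0) = 5/2.3 = 2.174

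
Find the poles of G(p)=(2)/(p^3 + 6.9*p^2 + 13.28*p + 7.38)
Set denominator = 0: p^3 + 6.9*p^2 + 13.28*p + 7.38 = (p + 4.1)(p + 1.8)(p + 1) = 0 → Poles: -1, -1.8, -4.1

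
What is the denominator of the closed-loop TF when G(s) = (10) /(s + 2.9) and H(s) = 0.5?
Characteristic poly = G_den * H_den + G_num * H_num = (s + 2.9) + (5) = s + 7.9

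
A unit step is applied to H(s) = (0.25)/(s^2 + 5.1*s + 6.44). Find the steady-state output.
FVT: lim_{t→∞} y(t) = lim_{s→0} s*Y(s) where Y(s) = H(s)/s.
= lim_{s→0} H(s) = H(0) = num(0)/den(0) = 0.25/6.44 = 0.03882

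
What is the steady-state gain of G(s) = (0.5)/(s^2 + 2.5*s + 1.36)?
DC gain = G(0) = num(0)/den(0) = 0.5/1.36 = 0.3676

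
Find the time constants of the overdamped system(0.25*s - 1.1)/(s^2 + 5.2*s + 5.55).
Overdamped: real poles at -3.7, -1.5. τ = -1/pole → τ₁ = 0.2703, τ₂ = 0.6667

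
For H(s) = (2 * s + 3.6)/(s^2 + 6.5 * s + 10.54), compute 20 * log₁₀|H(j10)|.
Substitute s = j*10: H(j10) = 0.0799752 - 0.165455j.
|H(j10)| = sqrt(Re² + Im²) = 0.1838.
20*log₁₀(0.1838) = -14.71 dB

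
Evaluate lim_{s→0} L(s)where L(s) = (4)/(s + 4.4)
DC gain = L(0) = num(0)/den(0) = 4/4.4 = 0.9091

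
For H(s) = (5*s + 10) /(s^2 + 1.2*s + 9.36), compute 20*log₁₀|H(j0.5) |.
Substitute s = j*0.5: H(j0.5) = 1.11095 + 0.201255j.
|H(j0.5)| = sqrt(Re² + Im²) = 1.129.
20*log₁₀(1.129) = 1.05 dB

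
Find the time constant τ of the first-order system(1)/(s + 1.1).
First-order system: τ = -1/pole. Pole = -1.1. τ = -1/(-1.1) = 0.9091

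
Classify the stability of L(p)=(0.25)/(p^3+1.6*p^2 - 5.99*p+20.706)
Denominator: p^3 + 1.6*p^2 - 5.99*p + 20.706 = (p + 4.2)(p^2 - 2.6*p + 4.93). Poles: -4.2, 1.3 + 1.8j, 1.3 - 1.8j. Unstable (2 pole(s) in RHP)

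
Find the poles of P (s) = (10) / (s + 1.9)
Set denominator = 0: s + 1.9 = 0 → Poles: -1.9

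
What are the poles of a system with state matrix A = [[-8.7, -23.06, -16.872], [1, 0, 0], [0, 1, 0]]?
Eigenvalues solve det(λI - A) = 0.
Characteristic polynomial: λ^3 + 8.7*λ^2 + 23.06*λ + 16.872 = 0.
Factor: (λ + 3.7)(λ + 1.2)(λ + 3.8) = 0.
Roots: -1.2, -3.7, -3.8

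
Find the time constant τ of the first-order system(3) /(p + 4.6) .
First-order system: τ = -1/pole. Pole = -4.6. τ = -1/(-4.6) = 0.2174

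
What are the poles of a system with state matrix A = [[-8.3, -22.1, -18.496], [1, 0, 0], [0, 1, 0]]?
Eigenvalues solve det(λI - A) = 0.
Characteristic polynomial: λ^3 + 8.3*λ^2 + 22.1*λ + 18.496 = 0.
Factor: (λ + 3.2)(λ + 1.7)(λ + 3.4) = 0.
Roots: -1.7, -3.2, -3.4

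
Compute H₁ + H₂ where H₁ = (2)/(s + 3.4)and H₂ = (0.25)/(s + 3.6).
Parallel: H = H₁ + H₂ = (n₁·d₂ + n₂·d₁)/(d₁·d₂).
n₁·d₂ = 2*s + 7.2. n₂·d₁ = 0.25*s + 0.85. Sum = 2.25*s + 8.05. d₁·d₂ = s^2 + 7*s + 12.24.
H(s) = (2.25*s + 8.05)/(s^2 + 7*s + 12.24)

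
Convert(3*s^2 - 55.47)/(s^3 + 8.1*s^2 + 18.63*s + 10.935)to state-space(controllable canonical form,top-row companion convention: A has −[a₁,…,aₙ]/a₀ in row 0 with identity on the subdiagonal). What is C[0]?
Reachable canonical form: C = numerator coefficients (right-aligned, zero-padded to length n).
num = 3*s^2 - 55.47, C = [[3, 0, -55.47]].
C[0] = 3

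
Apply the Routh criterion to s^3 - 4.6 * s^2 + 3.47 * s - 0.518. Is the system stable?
Routh array:
s^3: [1, 3.47]; s^2: [-4.6, -0.518]; s^1: [3.35739]; s^0: [-0.518]
First column: [1, -4.6, 3.35739, -0.518]. Sign changes = 3.
No, unstable (3 RHP root(s))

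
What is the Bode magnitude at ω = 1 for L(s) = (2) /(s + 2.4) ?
Substitute s = j*1: L(j1) = 0.710059 - 0.295858j.
|L(j1)| = sqrt(Re² + Im²) = 0.7692.
20*log₁₀(0.7692) = -2.28 dB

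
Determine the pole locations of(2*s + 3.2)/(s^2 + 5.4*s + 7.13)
Set denominator = 0: s^2 + 5.4*s + 7.13 = (s + 3.1)(s + 2.3) = 0 → Poles: -2.3, -3.1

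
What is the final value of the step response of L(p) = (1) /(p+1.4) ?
FVT: lim_{t→∞} y(t) = lim_{p→0} p*Y(p) where Y(p) = L(p)/p.
= lim_{p→0} L(p) = L(0) = num(0)/den(0) = 1/1.4 = 0.7143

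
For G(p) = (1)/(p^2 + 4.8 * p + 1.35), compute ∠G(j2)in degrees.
Substitute p = j*2: G(j2) = -0.0267184 - 0.0967913j.
∠G(j2) = atan2(Im, Re) = atan2(-0.0967913, -0.0267184) = -105.43°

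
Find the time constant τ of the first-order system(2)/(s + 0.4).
First-order system: τ = -1/pole. Pole = -0.4. τ = -1/(-0.4) = 2.5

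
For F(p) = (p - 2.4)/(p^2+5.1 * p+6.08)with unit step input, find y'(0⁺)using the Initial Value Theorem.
IVT: y'(0⁺) = lim_{p→∞} p²·Y(p) = lim_{p→∞} p·F(p).
deg(num) = 1, deg(den) = 2, relative degree = 1, so p·F(p) → (leading num)/(leading den) = 1/1 = 1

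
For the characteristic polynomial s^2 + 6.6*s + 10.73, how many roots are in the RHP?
s^2 + 6.6*s + 10.73 = (s + 3.7)(s + 2.9). Poles: -2.9, -3.7. RHP poles (Re>0): 0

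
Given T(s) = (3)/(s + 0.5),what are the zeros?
Numerator is a nonzero constant (3) → Zeros: none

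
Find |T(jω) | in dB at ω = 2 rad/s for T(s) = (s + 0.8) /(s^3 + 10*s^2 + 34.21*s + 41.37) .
Substitute s = j*2: T(j2) = 0.0333847 - 0.0124837j.
|T(j2)| = sqrt(Re² + Im²) = 0.03564.
20*log₁₀(0.03564) = -28.96 dB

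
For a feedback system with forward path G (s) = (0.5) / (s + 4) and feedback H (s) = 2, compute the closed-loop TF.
Closed-loop T = G/(1+GH).
Numerator: G_num * H_den = 0.5.
Denominator: G_den * H_den + G_num * H_num = (s + 4) + (1) = s + 5.
T(s) = (0.5)/(s + 5)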